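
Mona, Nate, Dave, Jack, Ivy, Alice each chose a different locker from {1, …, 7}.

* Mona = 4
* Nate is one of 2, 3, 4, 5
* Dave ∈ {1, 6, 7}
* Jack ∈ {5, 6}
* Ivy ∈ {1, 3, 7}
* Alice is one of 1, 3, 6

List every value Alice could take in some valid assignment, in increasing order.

1, 3, 6

Mona must be 4 (only option left). Eliminate 4 elsewhere: Nate.
No further eliminations apply; Alice can still be any of 1, 3, 6.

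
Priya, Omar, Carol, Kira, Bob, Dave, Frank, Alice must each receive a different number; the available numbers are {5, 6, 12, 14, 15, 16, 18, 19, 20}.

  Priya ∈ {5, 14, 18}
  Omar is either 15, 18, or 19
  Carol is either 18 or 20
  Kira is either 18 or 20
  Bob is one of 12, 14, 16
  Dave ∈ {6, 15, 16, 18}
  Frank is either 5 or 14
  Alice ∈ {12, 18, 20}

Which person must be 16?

Bob

Carol and Kira between them cover only {18, 20} — a naked pair. Remove those values from Priya, Omar, Dave, Alice.
Alice's domain is down to {12}, so Alice = 12. Remove 12 from Bob.
Priya and Frank share exactly the 2 values {5, 14}; by pigeonhole those values go to them, so strike 5, 14 from Bob.
So 16 goes to Bob.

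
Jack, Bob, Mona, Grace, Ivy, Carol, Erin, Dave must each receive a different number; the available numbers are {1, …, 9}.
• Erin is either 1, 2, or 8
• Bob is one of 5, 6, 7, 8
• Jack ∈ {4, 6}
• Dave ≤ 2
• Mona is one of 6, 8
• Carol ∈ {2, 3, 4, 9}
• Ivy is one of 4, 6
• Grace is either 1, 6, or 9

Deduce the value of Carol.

3

Jack and Ivy share exactly the 2 values {4, 6}; by pigeonhole those values go to them, so strike 4, 6 from Bob, Mona, Grace, Carol.
Mona has just one choice, so Mona = 8. Strike 8 from Bob, Erin.
Erin and Dave share exactly the 2 values {1, 2}; by pigeonhole those values go to them, so strike 1, 2 from Grace, Carol.
Grace's domain is down to {9}, so Grace = 9. Remove 9 from Carol.
So Carol = 3.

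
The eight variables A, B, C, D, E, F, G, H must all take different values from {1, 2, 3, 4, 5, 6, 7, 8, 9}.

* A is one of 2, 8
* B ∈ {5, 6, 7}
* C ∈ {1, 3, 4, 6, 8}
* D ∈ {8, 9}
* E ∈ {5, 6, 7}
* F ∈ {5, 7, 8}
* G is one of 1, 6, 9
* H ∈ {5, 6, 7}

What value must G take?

1

B, E, H between them cover only {5, 6, 7} — a naked triple. Remove those values from C, F, G.
F has just one choice, so F = 8. Strike 8 from A, C, D.
That leaves A = 2.
D's domain is down to {9}, so D = 9. Eliminate 9 elsewhere: G.
So G = 1.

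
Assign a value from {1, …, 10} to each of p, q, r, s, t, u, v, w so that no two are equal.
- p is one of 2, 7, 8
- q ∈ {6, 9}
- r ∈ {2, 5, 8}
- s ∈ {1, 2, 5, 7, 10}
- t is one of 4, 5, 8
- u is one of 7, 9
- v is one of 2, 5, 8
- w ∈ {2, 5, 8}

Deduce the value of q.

r, v, w share exactly the 3 values {2, 5, 8}; by pigeonhole those values go to them, so strike 2, 5, 8 from p, s, t.
p's domain is down to {7}, so p = 7. Remove 7 from s, u.
t's domain is down to {4}, so t = 4.
u has just one choice, so u = 9. Eliminate 9 elsewhere: q.
So q = 6.

6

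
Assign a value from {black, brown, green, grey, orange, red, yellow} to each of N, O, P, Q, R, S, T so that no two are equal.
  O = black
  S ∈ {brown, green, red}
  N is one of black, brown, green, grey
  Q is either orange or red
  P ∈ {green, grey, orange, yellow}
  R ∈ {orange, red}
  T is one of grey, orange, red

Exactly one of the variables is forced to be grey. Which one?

O must be black (only option left). So N can't be black.
Among the 6 still-open variables, yellow fits only P (and all 6 values in {brown, green, grey, orange, red, yellow} must be used), so P = yellow.
Q and R between them cover only {orange, red} — a naked pair. Remove those values from S, T.
So grey goes to T.

T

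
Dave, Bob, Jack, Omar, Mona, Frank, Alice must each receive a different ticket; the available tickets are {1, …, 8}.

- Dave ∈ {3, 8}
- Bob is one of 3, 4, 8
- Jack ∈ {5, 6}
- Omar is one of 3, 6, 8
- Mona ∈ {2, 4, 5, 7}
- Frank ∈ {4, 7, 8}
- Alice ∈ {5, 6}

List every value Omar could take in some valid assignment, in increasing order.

The 7 variables draw from only 7 values {2, 3, 4, 5, 6, 7, 8}, so each is used; only Mona can be 2, hence Mona = 2.
The 6 still-open variables draw from only 6 values {3, 4, 5, 6, 7, 8}, so each is used; only Frank can be 7, hence Frank = 7.
The 5 still-open variables draw from only 5 values {3, 4, 5, 6, 8}, so each is used; only Bob can be 4, hence Bob = 4.
Jack and Alice between them cover only {5, 6} — a naked pair. Remove those values from Omar.
No further eliminations apply; Omar can still be any of 3, 8.

3, 8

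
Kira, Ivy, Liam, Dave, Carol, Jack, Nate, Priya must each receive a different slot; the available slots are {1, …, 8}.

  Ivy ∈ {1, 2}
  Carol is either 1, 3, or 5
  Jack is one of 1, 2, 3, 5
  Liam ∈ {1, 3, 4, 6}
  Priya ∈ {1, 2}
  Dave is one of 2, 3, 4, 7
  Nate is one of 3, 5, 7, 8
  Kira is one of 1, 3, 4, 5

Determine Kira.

4

The 8 variables draw from only 8 values {1, 2, 3, 4, 5, 6, 7, 8}, so each is used; only Liam can be 6, hence Liam = 6.
The 7 still-open variables together cover exactly {1, 2, 3, 4, 5, 7, 8} — 7 values for 7 variables — and 8 appears only in Nate's list, so Nate = 8.
The 6 still-open variables together cover exactly {1, 2, 3, 4, 5, 7} — 6 values for 6 variables — and 7 appears only in Dave's list, so Dave = 7.
The 5 still-open variables together cover exactly {1, 2, 3, 4, 5} — 5 values for 5 variables — and 4 appears only in Kira's list, so Kira = 4.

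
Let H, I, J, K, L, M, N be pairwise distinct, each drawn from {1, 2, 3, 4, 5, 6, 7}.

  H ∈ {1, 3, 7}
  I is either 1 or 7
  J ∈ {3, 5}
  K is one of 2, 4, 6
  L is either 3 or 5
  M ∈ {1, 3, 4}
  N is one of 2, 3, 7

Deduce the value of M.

The 7 variables together cover exactly {1, 2, 3, 4, 5, 6, 7} — 7 values for 7 variables — and 6 appears only in K's list, so K = 6.
The 6 still-open variables draw from only 6 values {1, 2, 3, 4, 5, 7}, so each is used; only N can be 2, hence N = 2.
The 5 still-open variables draw from only 5 values {1, 3, 4, 5, 7}, so each is used; only M can be 4, hence M = 4.

4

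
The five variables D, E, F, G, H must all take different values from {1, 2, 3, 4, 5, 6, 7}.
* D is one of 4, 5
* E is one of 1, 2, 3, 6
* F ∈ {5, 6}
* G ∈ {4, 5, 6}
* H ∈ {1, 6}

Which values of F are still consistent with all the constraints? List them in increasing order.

D, F, G share exactly the 3 values {4, 5, 6}; by pigeonhole those values go to them, so strike 4, 5, 6 from E, H.
H has just one choice, so H = 1. Remove 1 from E.
No further eliminations apply; F can still be any of 5, 6.

5, 6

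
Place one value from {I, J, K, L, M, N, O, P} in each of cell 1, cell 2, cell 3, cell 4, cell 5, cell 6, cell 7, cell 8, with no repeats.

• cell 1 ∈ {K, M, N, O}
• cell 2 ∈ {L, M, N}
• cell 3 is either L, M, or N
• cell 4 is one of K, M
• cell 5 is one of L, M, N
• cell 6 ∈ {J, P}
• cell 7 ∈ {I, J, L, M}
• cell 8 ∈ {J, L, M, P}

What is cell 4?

K

Among the 8 variables, I fits only cell 7 (and all 8 values in {I, J, K, L, M, N, O, P} must be used), so cell 7 = I.
The 7 still-open variables draw from only 7 values {J, K, L, M, N, O, P}, so each is used; only cell 1 can be O, hence cell 1 = O.
The 6 still-open variables together cover exactly {J, K, L, M, N, P} — 6 values for 6 variables — and K appears only in cell 4's list, so cell 4 = K.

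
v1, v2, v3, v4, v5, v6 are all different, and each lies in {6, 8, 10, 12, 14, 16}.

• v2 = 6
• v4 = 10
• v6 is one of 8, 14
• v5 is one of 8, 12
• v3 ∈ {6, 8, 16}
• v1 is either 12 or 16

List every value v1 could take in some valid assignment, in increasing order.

12, 16

v2 must be 6 (only option left). Strike 6 from v3.
v4 must be 10 (only option left).
Among the 4 still-open variables, 14 fits only v6 (and all 4 values in {8, 12, 14, 16} must be used), so v6 = 14.
No further eliminations apply; v1 can still be any of 12, 16.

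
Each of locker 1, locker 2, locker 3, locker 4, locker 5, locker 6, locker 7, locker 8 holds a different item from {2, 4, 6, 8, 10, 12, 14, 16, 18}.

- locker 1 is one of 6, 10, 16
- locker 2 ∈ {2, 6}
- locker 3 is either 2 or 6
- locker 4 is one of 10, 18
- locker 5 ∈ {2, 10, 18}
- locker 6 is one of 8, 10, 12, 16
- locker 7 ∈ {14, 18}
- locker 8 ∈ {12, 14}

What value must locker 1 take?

16

The 8 variables together cover exactly {2, 6, 8, 10, 12, 14, 16, 18} — 8 values for 8 variables — and 8 appears only in locker 6's list, so locker 6 = 8.
Among the 7 still-open variables, 12 fits only locker 8 (and all 7 values in {2, 6, 10, 12, 14, 16, 18} must be used), so locker 8 = 12.
Among the 6 still-open variables, 14 fits only locker 7 (and all 6 values in {2, 6, 10, 14, 16, 18} must be used), so locker 7 = 14.
The 5 still-open variables draw from only 5 values {2, 6, 10, 16, 18}, so each is used; only locker 1 can be 16, hence locker 1 = 16.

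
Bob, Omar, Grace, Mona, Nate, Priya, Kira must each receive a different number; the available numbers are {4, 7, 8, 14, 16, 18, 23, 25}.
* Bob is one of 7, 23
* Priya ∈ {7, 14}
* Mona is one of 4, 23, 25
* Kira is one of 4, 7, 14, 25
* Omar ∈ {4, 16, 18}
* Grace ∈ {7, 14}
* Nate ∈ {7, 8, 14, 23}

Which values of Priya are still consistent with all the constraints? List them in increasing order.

7, 14

Grace and Priya share exactly the 2 values {7, 14}; by pigeonhole those values go to them, so strike 7, 14 from Bob, Nate, Kira.
Bob must be 23 (only option left). Eliminate 23 elsewhere: Mona, Nate.
Nate's domain is down to {8}, so Nate = 8.
Mona and Kira between them cover only {4, 25} — a naked pair. Remove those values from Omar.
No further eliminations apply; Priya can still be any of 7, 14.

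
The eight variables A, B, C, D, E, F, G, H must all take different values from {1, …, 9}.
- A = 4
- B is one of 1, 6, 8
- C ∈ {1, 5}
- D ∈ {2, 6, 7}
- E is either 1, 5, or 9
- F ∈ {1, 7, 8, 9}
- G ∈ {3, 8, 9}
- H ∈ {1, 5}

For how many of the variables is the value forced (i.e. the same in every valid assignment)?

A's domain is down to {4}, so A = 4.
The 2 variables C and H are confined to {1, 5}, which locks those values in; drop them from B, E, F.
That leaves E = 9. So F, G can't be 9.
Determined: A=4, E=9. The other variables each still have more than one consistent value. That makes 2.

2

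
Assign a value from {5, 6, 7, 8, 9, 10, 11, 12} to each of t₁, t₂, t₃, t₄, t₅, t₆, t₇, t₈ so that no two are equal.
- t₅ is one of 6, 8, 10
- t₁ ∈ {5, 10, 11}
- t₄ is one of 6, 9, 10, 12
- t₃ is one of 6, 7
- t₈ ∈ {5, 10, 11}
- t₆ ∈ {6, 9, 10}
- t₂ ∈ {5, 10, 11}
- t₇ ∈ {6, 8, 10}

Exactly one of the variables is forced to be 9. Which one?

t₆

The 8 variables draw from only 8 values {5, 6, 7, 8, 9, 10, 11, 12}, so each is used; only t₃ can be 7, hence t₃ = 7.
The 7 still-open variables together cover exactly {5, 6, 8, 9, 10, 11, 12} — 7 values for 7 variables — and 12 appears only in t₄'s list, so t₄ = 12.
The 6 still-open variables draw from only 6 values {5, 6, 8, 9, 10, 11}, so each is used; only t₆ can be 9, hence t₆ = 9.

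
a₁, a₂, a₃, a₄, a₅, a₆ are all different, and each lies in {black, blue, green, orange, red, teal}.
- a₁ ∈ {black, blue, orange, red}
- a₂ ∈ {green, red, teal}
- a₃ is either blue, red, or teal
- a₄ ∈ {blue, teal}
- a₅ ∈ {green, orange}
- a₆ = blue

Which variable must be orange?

a₆'s domain is down to {blue}, so a₆ = blue. Strike blue from a₁, a₃, a₄.
That leaves a₄ = teal. Remove teal from a₂, a₃.
a₃ must be red (only option left). Remove red from a₁, a₂.
a₂ has just one choice, so a₂ = green. Eliminate green elsewhere: a₅.
So orange goes to a₅.

a₅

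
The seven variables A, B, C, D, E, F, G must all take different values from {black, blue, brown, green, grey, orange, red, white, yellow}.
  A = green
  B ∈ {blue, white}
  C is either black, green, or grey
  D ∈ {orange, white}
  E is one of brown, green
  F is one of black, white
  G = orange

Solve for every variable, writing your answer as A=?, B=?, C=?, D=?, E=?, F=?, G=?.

A must be green (only option left). Strike green from C, E.
E has just one choice, so E = brown.
G's domain is down to {orange}, so G = orange. Strike orange from D.
D's domain is down to {white}, so D = white. Eliminate white elsewhere: B, F.
F's domain is down to {black}, so F = black. Remove black from C.
B's domain is down to {blue}, so B = blue.
C's domain is down to {grey}, so C = grey.

A=green, B=blue, C=grey, D=white, E=brown, F=black, G=orange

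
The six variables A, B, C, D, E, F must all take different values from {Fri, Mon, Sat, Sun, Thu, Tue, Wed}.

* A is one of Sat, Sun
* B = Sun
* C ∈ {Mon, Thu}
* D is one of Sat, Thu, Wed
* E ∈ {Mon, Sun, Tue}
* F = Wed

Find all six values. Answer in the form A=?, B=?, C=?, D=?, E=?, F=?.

A=Sat, B=Sun, C=Mon, D=Thu, E=Tue, F=Wed

B must be Sun (only option left). So A, E can't be Sun.
That leaves F = Wed. Strike Wed from D.
A has just one choice, so A = Sat. Strike Sat from D.
D's domain is down to {Thu}, so D = Thu. Eliminate Thu elsewhere: C.
That leaves C = Mon. Strike Mon from E.
E must be Tue (only option left).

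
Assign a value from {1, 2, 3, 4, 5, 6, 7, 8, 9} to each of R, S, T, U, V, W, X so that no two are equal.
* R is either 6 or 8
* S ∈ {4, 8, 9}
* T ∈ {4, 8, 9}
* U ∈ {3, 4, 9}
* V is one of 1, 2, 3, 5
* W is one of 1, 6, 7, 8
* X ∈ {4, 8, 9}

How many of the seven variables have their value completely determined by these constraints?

S, T, X between them cover only {4, 8, 9} — a naked triple. Remove those values from R, U, W.
R's domain is down to {6}, so R = 6. Eliminate 6 elsewhere: W.
That leaves U = 3. Remove 3 from V.
Determined: R=6, U=3. The other variables each still have more than one consistent value. That makes 2.

2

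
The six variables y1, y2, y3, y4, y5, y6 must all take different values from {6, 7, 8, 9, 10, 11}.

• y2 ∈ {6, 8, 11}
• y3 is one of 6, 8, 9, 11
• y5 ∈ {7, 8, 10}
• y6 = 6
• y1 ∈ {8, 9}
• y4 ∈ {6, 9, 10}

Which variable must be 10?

y6 has just one choice, so y6 = 6. Remove 6 from y2, y3, y4.
The 5 still-open variables draw from only 5 values {7, 8, 9, 10, 11}, so each is used; only y5 can be 7, hence y5 = 7.
The 4 still-open variables draw from only 4 values {8, 9, 10, 11}, so each is used; only y4 can be 10, hence y4 = 10.

y4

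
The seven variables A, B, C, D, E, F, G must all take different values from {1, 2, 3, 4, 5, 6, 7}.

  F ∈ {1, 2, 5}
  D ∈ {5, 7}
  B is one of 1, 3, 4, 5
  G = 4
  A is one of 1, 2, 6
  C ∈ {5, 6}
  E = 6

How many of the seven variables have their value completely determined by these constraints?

5

E must be 6 (only option left). Remove 6 from A, C.
That leaves G = 4. Strike 4 from B.
C must be 5 (only option left). Strike 5 from B, D, F.
D's domain is down to {7}, so D = 7.
Among the 3 still-open variables, 3 fits only B (and all 3 values in {1, 2, 3} must be used), so B = 3.
Determined: B=3, C=5, D=7, E=6, G=4. The other variables each still have more than one consistent value. That makes 5.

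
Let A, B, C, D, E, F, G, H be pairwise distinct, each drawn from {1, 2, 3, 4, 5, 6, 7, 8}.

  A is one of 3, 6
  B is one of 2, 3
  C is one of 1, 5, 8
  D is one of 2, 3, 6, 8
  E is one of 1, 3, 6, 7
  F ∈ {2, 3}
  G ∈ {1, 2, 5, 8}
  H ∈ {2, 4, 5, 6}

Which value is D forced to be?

8

The 8 variables draw from only 8 values {1, 2, 3, 4, 5, 6, 7, 8}, so each is used; only H can be 4, hence H = 4.
Among the 7 still-open variables, 7 fits only E (and all 7 values in {1, 2, 3, 5, 6, 7, 8} must be used), so E = 7.
The 2 variables B and F are confined to {2, 3}, which locks those values in; drop them from A, D, G.
A must be 6 (only option left). Strike 6 from D.
So D = 8.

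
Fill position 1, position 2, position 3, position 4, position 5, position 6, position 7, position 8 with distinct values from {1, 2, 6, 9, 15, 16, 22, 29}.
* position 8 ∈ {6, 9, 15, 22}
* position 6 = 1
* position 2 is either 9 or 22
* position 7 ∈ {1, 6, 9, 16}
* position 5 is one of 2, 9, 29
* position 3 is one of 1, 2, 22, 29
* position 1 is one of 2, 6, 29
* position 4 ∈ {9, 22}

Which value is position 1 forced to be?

position 6 must be 1 (only option left). Strike 1 from position 3, position 7.
Among the 7 still-open variables, 15 fits only position 8 (and all 7 values in {2, 6, 9, 15, 16, 22, 29} must be used), so position 8 = 15.
Among the 6 still-open variables, 16 fits only position 7 (and all 6 values in {2, 6, 9, 16, 22, 29} must be used), so position 7 = 16.
Among the 5 still-open variables, 6 fits only position 1 (and all 5 values in {2, 6, 9, 22, 29} must be used), so position 1 = 6.

6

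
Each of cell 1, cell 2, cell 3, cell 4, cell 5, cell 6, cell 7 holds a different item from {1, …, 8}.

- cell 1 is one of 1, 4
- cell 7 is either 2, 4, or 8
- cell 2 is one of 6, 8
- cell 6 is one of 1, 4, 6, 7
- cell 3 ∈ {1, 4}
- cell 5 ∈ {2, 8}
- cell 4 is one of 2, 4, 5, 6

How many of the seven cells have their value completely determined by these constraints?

The 7 variables together cover exactly {1, 2, 4, 5, 6, 7, 8} — 7 values for 7 variables — and 5 appears only in cell 4's list, so cell 4 = 5.
Among the 6 still-open variables, 7 fits only cell 6 (and all 6 values in {1, 2, 4, 6, 7, 8} must be used), so cell 6 = 7.
The 5 still-open variables together cover exactly {1, 2, 4, 6, 8} — 5 values for 5 variables — and 6 appears only in cell 2's list, so cell 2 = 6.
cell 1 and cell 3 between them cover only {1, 4} — a naked pair. Remove those values from cell 7.
Determined: cell 2=6, cell 4=5, cell 6=7. The other cells each still have more than one consistent value. That makes 3.

3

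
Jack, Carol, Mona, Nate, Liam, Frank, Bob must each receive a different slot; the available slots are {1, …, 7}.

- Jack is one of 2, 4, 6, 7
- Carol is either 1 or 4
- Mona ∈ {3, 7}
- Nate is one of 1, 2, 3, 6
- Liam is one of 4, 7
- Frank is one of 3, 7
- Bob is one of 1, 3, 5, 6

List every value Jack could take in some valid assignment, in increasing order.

2, 6

The 7 variables together cover exactly {1, 2, 3, 4, 5, 6, 7} — 7 values for 7 variables — and 5 appears only in Bob's list, so Bob = 5.
Mona and Frank share exactly the 2 values {3, 7}; by pigeonhole those values go to them, so strike 3, 7 from Jack, Nate, Liam.
That leaves Liam = 4. So Jack, Carol can't be 4.
Carol must be 1 (only option left). Strike 1 from Nate.
No further eliminations apply; Jack can still be any of 2, 6.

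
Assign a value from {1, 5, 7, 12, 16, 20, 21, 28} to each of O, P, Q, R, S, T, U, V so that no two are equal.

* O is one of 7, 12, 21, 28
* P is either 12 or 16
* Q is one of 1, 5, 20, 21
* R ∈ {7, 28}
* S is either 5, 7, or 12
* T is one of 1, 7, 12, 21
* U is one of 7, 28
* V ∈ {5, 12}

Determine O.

The 8 variables together cover exactly {1, 5, 7, 12, 16, 20, 21, 28} — 8 values for 8 variables — and 16 appears only in P's list, so P = 16.
Among the 7 still-open variables, 20 fits only Q (and all 7 values in {1, 5, 7, 12, 20, 21, 28} must be used), so Q = 20.
The 6 still-open variables draw from only 6 values {1, 5, 7, 12, 21, 28}, so each is used; only T can be 1, hence T = 1.
The 5 still-open variables together cover exactly {5, 7, 12, 21, 28} — 5 values for 5 variables — and 21 appears only in O's list, so O = 21.

21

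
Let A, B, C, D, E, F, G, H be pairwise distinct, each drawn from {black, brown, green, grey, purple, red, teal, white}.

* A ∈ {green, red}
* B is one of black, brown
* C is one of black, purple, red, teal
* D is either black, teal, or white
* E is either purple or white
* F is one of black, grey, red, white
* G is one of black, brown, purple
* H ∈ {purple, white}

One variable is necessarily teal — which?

D

The 8 variables together cover exactly {black, brown, green, grey, purple, red, teal, white} — 8 values for 8 variables — and green appears only in A's list, so A = green.
Among the 7 still-open variables, grey fits only F (and all 7 values in {black, brown, grey, purple, red, teal, white} must be used), so F = grey.
Among the 6 still-open variables, red fits only C (and all 6 values in {black, brown, purple, red, teal, white} must be used), so C = red.
The 5 still-open variables together cover exactly {black, brown, purple, teal, white} — 5 values for 5 variables — and teal appears only in D's list, so D = teal.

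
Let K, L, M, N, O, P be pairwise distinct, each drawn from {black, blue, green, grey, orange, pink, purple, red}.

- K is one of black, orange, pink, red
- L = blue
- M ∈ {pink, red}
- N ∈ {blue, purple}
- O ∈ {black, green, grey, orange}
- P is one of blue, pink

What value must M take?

L's domain is down to {blue}, so L = blue. So N, P can't be blue.
N has just one choice, so N = purple.
P has just one choice, so P = pink. Strike pink from K, M.
So M = red.

red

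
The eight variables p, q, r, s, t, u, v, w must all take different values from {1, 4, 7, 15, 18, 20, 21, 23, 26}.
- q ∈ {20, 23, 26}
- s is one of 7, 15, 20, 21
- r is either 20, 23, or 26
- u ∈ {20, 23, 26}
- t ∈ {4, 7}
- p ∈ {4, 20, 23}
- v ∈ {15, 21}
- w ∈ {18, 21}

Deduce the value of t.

Among the 8 variables, 18 fits only w (and all 8 values in {4, 7, 15, 18, 20, 21, 23, 26} must be used), so w = 18.
q, r, u share exactly the 3 values {20, 23, 26}; by pigeonhole those values go to them, so strike 20, 23, 26 from p, s.
That leaves p = 4. Strike 4 from t.
So t = 7.

7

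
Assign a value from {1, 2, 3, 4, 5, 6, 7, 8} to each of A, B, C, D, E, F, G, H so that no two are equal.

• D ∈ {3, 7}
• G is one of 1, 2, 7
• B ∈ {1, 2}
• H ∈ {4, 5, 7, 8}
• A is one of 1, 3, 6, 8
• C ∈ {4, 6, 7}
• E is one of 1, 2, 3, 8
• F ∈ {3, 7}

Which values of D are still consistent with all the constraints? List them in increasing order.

3, 7

The 8 variables together cover exactly {1, 2, 3, 4, 5, 6, 7, 8} — 8 values for 8 variables — and 5 appears only in H's list, so H = 5.
Among the 7 still-open variables, 4 fits only C (and all 7 values in {1, 2, 3, 4, 6, 7, 8} must be used), so C = 4.
The 6 still-open variables draw from only 6 values {1, 2, 3, 6, 7, 8}, so each is used; only A can be 6, hence A = 6.
The 5 still-open variables draw from only 5 values {1, 2, 3, 7, 8}, so each is used; only E can be 8, hence E = 8.
D and F between them cover only {3, 7} — a naked pair. Remove those values from G.
No further eliminations apply; D can still be any of 3, 7.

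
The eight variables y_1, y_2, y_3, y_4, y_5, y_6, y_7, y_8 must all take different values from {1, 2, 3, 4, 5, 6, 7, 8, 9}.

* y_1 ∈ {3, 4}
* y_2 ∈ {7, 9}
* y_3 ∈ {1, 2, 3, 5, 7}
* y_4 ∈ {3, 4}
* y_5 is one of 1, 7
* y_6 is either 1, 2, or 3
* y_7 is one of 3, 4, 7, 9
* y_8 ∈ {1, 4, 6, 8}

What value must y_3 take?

The 2 variables y_1 and y_4 are confined to {3, 4}, which locks those values in; drop them from y_3, y_6, y_7, y_8.
The 2 variables y_2 and y_7 are confined to {7, 9}, which locks those values in; drop them from y_3, y_5.
y_5 must be 1 (only option left). Remove 1 from y_3, y_6, y_8.
y_6's domain is down to {2}, so y_6 = 2. Eliminate 2 elsewhere: y_3.
So y_3 = 5.

5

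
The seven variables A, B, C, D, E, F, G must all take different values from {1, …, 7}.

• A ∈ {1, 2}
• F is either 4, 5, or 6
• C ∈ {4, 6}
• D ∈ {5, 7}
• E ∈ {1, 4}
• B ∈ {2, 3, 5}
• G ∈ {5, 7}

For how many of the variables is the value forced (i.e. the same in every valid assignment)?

3

Among the 7 variables, 3 fits only B (and all 7 values in {1, 2, 3, 4, 5, 6, 7} must be used), so B = 3.
The 6 still-open variables together cover exactly {1, 2, 4, 5, 6, 7} — 6 values for 6 variables — and 2 appears only in A's list, so A = 2.
The 5 still-open variables together cover exactly {1, 4, 5, 6, 7} — 5 values for 5 variables — and 1 appears only in E's list, so E = 1.
D and G share exactly the 2 values {5, 7}; by pigeonhole those values go to them, so strike 5, 7 from F.
Determined: A=2, B=3, E=1. The other variables each still have more than one consistent value. That makes 3.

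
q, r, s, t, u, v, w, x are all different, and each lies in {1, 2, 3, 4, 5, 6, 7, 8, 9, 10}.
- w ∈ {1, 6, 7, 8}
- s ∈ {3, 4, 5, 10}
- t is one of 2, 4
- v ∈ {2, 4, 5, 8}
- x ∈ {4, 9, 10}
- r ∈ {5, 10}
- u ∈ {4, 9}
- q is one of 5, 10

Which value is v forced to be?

8

q and r share exactly the 2 values {5, 10}; by pigeonhole those values go to them, so strike 5, 10 from s, v, x.
u and x between them cover only {4, 9} — a naked pair. Remove those values from s, t, v.
That leaves s = 3.
That leaves t = 2. Strike 2 from v.
So v = 8.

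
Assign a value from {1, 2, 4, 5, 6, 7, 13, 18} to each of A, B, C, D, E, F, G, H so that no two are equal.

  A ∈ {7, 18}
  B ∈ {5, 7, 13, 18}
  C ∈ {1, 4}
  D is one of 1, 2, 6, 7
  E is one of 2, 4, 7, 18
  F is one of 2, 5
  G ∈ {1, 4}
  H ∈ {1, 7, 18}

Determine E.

2

The 8 variables draw from only 8 values {1, 2, 4, 5, 6, 7, 13, 18}, so each is used; only D can be 6, hence D = 6.
Among the 7 still-open variables, 13 fits only B (and all 7 values in {1, 2, 4, 5, 7, 13, 18} must be used), so B = 13.
Among the 6 still-open variables, 5 fits only F (and all 6 values in {1, 2, 4, 5, 7, 18} must be used), so F = 5.
The 5 still-open variables together cover exactly {1, 2, 4, 7, 18} — 5 values for 5 variables — and 2 appears only in E's list, so E = 2.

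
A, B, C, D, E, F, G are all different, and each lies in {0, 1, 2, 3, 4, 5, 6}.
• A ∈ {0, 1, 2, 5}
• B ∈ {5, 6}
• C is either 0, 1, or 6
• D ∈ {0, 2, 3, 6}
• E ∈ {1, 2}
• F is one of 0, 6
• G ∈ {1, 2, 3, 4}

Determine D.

The 7 variables draw from only 7 values {0, 1, 2, 3, 4, 5, 6}, so each is used; only G can be 4, hence G = 4.
Among the 6 still-open variables, 3 fits only D (and all 6 values in {0, 1, 2, 3, 5, 6} must be used), so D = 3.

3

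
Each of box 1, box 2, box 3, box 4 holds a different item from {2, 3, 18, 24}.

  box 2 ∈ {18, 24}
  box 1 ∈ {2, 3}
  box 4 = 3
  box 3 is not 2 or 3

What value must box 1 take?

box 4 must be 3 (only option left). Strike 3 from box 1.
So box 1 = 2.

2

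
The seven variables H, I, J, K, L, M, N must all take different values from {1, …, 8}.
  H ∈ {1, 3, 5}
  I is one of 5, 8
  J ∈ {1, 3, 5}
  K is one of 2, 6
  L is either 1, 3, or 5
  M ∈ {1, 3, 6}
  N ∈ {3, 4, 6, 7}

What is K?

2

H, J, L between them cover only {1, 3, 5} — a naked triple. Remove those values from I, M, N.
I's domain is down to {8}, so I = 8.
M must be 6 (only option left). Remove 6 from K, N.
So K = 2.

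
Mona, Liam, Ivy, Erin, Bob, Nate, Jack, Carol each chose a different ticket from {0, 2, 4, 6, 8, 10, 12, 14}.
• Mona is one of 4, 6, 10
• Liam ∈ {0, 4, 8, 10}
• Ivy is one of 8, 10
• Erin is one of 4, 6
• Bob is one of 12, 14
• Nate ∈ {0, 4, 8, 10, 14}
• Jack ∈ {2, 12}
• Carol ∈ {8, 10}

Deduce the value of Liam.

0

Among the 8 variables, 2 fits only Jack (and all 8 values in {0, 2, 4, 6, 8, 10, 12, 14} must be used), so Jack = 2.
Among the 7 still-open variables, 12 fits only Bob (and all 7 values in {0, 4, 6, 8, 10, 12, 14} must be used), so Bob = 12.
The 6 still-open variables together cover exactly {0, 4, 6, 8, 10, 14} — 6 values for 6 variables — and 14 appears only in Nate's list, so Nate = 14.
The 5 still-open variables draw from only 5 values {0, 4, 6, 8, 10}, so each is used; only Liam can be 0, hence Liam = 0.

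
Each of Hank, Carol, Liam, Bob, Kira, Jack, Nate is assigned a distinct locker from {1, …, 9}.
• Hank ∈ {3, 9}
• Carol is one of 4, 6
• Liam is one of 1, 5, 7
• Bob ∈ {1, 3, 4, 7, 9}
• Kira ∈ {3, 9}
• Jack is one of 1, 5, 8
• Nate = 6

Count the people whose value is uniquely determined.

2

Nate's domain is down to {6}, so Nate = 6. Remove 6 from Carol.
Carol has just one choice, so Carol = 4. Strike 4 from Bob.
Hank and Kira share exactly the 2 values {3, 9}; by pigeonhole those values go to them, so strike 3, 9 from Bob.
Determined: Carol=4, Nate=6. The other people each still have more than one consistent value. That makes 2.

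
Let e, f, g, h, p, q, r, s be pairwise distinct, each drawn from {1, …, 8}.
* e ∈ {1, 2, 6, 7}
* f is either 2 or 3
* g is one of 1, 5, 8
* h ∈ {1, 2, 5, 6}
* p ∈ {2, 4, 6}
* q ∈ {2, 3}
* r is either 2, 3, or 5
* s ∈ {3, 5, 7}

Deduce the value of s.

The 8 variables draw from only 8 values {1, 2, 3, 4, 5, 6, 7, 8}, so each is used; only p can be 4, hence p = 4.
The 7 still-open variables draw from only 7 values {1, 2, 3, 5, 6, 7, 8}, so each is used; only g can be 8, hence g = 8.
f and q share exactly the 2 values {2, 3}; by pigeonhole those values go to them, so strike 2, 3 from e, h, r, s.
r has just one choice, so r = 5. So h, s can't be 5.
So s = 7.

7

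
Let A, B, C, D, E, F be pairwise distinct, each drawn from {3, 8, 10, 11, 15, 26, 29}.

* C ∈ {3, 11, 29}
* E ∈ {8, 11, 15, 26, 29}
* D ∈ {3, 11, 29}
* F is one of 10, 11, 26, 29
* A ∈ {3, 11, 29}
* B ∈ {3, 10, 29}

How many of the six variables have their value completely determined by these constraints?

2

A, C, D between them cover only {3, 11, 29} — a naked triple. Remove those values from B, E, F.
B has just one choice, so B = 10. Remove 10 from F.
F must be 26 (only option left). Strike 26 from E.
Determined: B=10, F=26. The other variables each still have more than one consistent value. That makes 2.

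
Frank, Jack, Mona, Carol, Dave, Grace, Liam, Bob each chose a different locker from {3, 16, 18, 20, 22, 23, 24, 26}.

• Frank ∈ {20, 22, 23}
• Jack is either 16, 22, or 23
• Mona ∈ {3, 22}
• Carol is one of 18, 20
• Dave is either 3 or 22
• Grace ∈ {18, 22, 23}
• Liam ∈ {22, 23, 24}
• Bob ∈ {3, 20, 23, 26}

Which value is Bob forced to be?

The 8 variables together cover exactly {3, 16, 18, 20, 22, 23, 24, 26} — 8 values for 8 variables — and 16 appears only in Jack's list, so Jack = 16.
The 7 still-open variables together cover exactly {3, 18, 20, 22, 23, 24, 26} — 7 values for 7 variables — and 24 appears only in Liam's list, so Liam = 24.
Among the 6 still-open variables, 26 fits only Bob (and all 6 values in {3, 18, 20, 22, 23, 26} must be used), so Bob = 26.

26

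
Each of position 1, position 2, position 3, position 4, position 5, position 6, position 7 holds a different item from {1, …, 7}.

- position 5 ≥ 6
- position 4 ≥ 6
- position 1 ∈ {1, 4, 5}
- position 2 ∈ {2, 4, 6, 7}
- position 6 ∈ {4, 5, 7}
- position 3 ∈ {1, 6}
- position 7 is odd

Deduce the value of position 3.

1

The 7 variables draw from only 7 values {1, 2, 3, 4, 5, 6, 7}, so each is used; only position 2 can be 2, hence position 2 = 2.
The 6 still-open variables together cover exactly {1, 3, 4, 5, 6, 7} — 6 values for 6 variables — and 3 appears only in position 7's list, so position 7 = 3.
The 2 variables position 4 and position 5 are confined to {6, 7}, which locks those values in; drop them from position 3, position 6.
So position 3 = 1.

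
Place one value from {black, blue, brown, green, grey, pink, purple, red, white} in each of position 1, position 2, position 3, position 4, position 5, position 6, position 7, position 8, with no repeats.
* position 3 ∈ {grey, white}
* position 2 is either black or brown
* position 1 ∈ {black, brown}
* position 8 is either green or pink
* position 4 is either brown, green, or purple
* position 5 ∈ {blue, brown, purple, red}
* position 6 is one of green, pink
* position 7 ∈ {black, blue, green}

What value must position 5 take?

position 1 and position 2 share exactly the 2 values {black, brown}; by pigeonhole those values go to them, so strike black, brown from position 4, position 5, position 7.
position 6 and position 8 share exactly the 2 values {green, pink}; by pigeonhole those values go to them, so strike green, pink from position 4, position 7.
position 4 must be purple (only option left). Remove purple from position 5.
position 7 must be blue (only option left). Remove blue from position 5.
So position 5 = red.

red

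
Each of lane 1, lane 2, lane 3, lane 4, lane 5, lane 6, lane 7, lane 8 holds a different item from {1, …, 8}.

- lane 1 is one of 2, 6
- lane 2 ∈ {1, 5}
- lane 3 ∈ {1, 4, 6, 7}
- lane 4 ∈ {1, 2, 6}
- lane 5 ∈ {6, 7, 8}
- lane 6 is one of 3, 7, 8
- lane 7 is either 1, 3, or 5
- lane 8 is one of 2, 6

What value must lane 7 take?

The 8 variables together cover exactly {1, 2, 3, 4, 5, 6, 7, 8} — 8 values for 8 variables — and 4 appears only in lane 3's list, so lane 3 = 4.
lane 1 and lane 8 share exactly the 2 values {2, 6}; by pigeonhole those values go to them, so strike 2, 6 from lane 4, lane 5.
lane 4 has just one choice, so lane 4 = 1. Remove 1 from lane 2, lane 7.
That leaves lane 2 = 5. Strike 5 from lane 7.
So lane 7 = 3.

3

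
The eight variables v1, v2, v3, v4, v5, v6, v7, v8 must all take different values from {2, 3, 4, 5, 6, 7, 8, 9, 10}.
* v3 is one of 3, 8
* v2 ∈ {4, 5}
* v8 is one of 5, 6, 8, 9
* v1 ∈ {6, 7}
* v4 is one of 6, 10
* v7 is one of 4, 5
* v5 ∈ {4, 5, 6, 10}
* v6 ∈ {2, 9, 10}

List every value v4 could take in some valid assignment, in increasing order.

v2 and v7 between them cover only {4, 5} — a naked pair. Remove those values from v5, v8.
The 2 variables v4 and v5 are confined to {6, 10}, which locks those values in; drop them from v1, v6, v8.
v1 must be 7 (only option left).
No further eliminations apply; v4 can still be any of 6, 10.

6, 10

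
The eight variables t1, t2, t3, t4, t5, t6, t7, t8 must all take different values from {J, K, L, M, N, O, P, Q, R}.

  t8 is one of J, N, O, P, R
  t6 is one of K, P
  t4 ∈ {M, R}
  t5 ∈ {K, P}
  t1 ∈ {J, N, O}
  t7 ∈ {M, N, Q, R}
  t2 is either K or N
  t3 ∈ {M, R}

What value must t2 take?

N

Among the 8 variables, Q fits only t7 (and all 8 values in {J, K, M, N, O, P, Q, R} must be used), so t7 = Q.
t3 and t4 share exactly the 2 values {M, R}; by pigeonhole those values go to them, so strike M, R from t8.
t5 and t6 share exactly the 2 values {K, P}; by pigeonhole those values go to them, so strike K, P from t2, t8.
So t2 = N.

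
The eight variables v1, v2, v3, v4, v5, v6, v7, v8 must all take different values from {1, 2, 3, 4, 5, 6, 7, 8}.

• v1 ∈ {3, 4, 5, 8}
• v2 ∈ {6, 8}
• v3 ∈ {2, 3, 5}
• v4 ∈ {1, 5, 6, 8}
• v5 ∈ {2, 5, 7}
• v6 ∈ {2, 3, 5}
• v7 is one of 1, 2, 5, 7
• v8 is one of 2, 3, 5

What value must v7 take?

The 8 variables together cover exactly {1, 2, 3, 4, 5, 6, 7, 8} — 8 values for 8 variables — and 4 appears only in v1's list, so v1 = 4.
v3, v6, v8 between them cover only {2, 3, 5} — a naked triple. Remove those values from v4, v5, v7.
v5's domain is down to {7}, so v5 = 7. So v7 can't be 7.
So v7 = 1.

1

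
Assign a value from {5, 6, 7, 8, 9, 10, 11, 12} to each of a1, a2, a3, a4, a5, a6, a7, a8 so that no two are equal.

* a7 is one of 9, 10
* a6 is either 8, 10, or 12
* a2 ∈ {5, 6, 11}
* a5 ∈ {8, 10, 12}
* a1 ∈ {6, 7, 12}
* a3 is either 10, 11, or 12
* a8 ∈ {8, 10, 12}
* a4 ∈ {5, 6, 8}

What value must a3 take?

Among the 8 variables, 7 fits only a1 (and all 8 values in {5, 6, 7, 8, 9, 10, 11, 12} must be used), so a1 = 7.
The 7 still-open variables draw from only 7 values {5, 6, 8, 9, 10, 11, 12}, so each is used; only a7 can be 9, hence a7 = 9.
a5, a6, a8 share exactly the 3 values {8, 10, 12}; by pigeonhole those values go to them, so strike 8, 10, 12 from a3, a4.
So a3 = 11.

11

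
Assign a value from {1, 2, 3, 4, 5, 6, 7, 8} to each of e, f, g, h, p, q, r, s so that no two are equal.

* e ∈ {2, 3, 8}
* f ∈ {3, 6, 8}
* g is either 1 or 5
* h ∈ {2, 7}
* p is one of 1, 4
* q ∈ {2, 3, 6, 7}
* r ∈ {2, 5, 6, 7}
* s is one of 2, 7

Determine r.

The 8 variables draw from only 8 values {1, 2, 3, 4, 5, 6, 7, 8}, so each is used; only p can be 4, hence p = 4.
Among the 7 still-open variables, 1 fits only g (and all 7 values in {1, 2, 3, 5, 6, 7, 8} must be used), so g = 1.
The 6 still-open variables together cover exactly {2, 3, 5, 6, 7, 8} — 6 values for 6 variables — and 5 appears only in r's list, so r = 5.

5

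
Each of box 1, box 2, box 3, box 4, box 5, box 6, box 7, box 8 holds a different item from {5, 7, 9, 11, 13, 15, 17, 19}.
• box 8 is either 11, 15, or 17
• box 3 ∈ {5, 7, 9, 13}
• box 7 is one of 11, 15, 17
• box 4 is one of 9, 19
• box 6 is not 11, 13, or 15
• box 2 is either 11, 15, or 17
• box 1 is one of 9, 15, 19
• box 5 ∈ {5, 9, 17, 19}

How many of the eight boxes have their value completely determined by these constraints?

3

The 8 variables together cover exactly {5, 7, 9, 11, 13, 15, 17, 19} — 8 values for 8 variables — and 13 appears only in box 3's list, so box 3 = 13.
The 7 still-open variables draw from only 7 values {5, 7, 9, 11, 15, 17, 19}, so each is used; only box 6 can be 7, hence box 6 = 7.
Among the 6 still-open variables, 5 fits only box 5 (and all 6 values in {5, 9, 11, 15, 17, 19} must be used), so box 5 = 5.
box 2, box 7, box 8 share exactly the 3 values {11, 15, 17}; by pigeonhole those values go to them, so strike 11, 15, 17 from box 1.
Determined: box 3=13, box 5=5, box 6=7. The other boxes each still have more than one consistent value. That makes 3.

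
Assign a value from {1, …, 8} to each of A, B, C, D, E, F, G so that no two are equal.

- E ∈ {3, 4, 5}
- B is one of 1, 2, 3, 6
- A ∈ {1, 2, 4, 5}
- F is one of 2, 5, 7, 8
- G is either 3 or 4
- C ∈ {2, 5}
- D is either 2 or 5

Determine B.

6

C and D share exactly the 2 values {2, 5}; by pigeonhole those values go to them, so strike 2, 5 from A, B, E, F.
The 2 variables E and G are confined to {3, 4}, which locks those values in; drop them from A, B.
A has just one choice, so A = 1. So B can't be 1.
So B = 6.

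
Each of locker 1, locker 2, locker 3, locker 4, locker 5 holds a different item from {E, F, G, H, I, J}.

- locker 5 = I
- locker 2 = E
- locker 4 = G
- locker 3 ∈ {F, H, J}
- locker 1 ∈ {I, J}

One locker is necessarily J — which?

locker 1

locker 2 must be E (only option left).
locker 4 has just one choice, so locker 4 = G.
That leaves locker 5 = I. Remove I from locker 1.
So J goes to locker 1.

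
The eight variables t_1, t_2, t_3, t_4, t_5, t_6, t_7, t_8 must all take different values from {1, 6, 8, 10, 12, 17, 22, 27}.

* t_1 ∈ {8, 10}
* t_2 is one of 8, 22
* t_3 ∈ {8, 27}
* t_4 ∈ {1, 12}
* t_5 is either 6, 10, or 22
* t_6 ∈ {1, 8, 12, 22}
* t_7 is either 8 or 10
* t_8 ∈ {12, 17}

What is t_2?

The 8 variables together cover exactly {1, 6, 8, 10, 12, 17, 22, 27} — 8 values for 8 variables — and 6 appears only in t_5's list, so t_5 = 6.
Among the 7 still-open variables, 17 fits only t_8 (and all 7 values in {1, 8, 10, 12, 17, 22, 27} must be used), so t_8 = 17.
The 6 still-open variables draw from only 6 values {1, 8, 10, 12, 22, 27}, so each is used; only t_3 can be 27, hence t_3 = 27.
The 2 variables t_1 and t_7 are confined to {8, 10}, which locks those values in; drop them from t_2, t_6.
So t_2 = 22.

22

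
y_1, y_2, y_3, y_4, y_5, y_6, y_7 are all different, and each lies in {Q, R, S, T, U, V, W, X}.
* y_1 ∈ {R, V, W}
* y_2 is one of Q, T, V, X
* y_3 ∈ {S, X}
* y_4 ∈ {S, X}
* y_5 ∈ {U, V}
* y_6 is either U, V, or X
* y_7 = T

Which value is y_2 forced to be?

y_7's domain is down to {T}, so y_7 = T. Remove T from y_2.
The 2 variables y_3 and y_4 are confined to {S, X}, which locks those values in; drop them from y_2, y_6.
y_5 and y_6 share exactly the 2 values {U, V}; by pigeonhole those values go to them, so strike U, V from y_1, y_2.
So y_2 = Q.

Q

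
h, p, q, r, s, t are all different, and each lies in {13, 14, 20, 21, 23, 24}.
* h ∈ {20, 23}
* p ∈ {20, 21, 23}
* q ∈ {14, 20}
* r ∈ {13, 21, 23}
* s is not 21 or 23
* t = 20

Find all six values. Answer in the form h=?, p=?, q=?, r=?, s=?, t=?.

h=23, p=21, q=14, r=13, s=24, t=20

t has just one choice, so t = 20. Strike 20 from h, p, q, s.
That leaves h = 23. Eliminate 23 elsewhere: p, r.
p must be 21 (only option left). Remove 21 from r.
That leaves q = 14. So s can't be 14.
r must be 13 (only option left). Remove 13 from s.
s must be 24 (only option left).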